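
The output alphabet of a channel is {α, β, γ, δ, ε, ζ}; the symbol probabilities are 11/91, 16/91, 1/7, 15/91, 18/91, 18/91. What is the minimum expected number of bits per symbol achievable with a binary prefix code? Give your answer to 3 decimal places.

Repeatedly combine the two least-probable nodes; the expected code length is the sum of the merged weights.
merge 11/91 + 1/7 → 24/91
merge 15/91 + 16/91 → 31/91
merge 18/91 + 18/91 → 36/91
merge 24/91 + 31/91 → 55/91
merge 36/91 + 55/91 → 1
L = 24/91 + 31/91 + 36/91 + 55/91 + 1 = 237/91 ≈ 2.604 bits/symbol.

2.604 bits/symbol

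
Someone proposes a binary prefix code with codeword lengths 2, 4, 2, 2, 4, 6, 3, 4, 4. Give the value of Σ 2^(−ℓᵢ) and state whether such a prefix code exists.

1.140625; no

With common denominator 2^6 = 64: Σ 2^(−ℓᵢ) = 16/64 + 4/64 + 16/64 + 16/64 + 4/64 + 1/64 + 8/64 + 4/64 + 4/64 = 73/64 = 1.140625.
Kraft's inequality requires Σ ≤ 1; here Σ = 1.140625 > 1, so no such prefix code exists.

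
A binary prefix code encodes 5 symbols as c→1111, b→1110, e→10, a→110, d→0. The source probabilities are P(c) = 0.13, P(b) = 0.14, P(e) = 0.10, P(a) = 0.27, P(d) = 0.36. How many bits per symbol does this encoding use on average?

L̄ = Σ pᵢ·ℓᵢ = 0.13·4 + 0.14·4 + 0.10·2 + 0.27·3 + 0.36·1 = 2.45 bits/symbol.

2.45 bits/symbol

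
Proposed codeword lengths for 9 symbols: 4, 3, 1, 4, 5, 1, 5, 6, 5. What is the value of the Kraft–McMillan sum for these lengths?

With common denominator 2^6 = 64: Σ 2^(−ℓᵢ) = 4/64 + 8/64 + 32/64 + 4/64 + 2/64 + 32/64 + 2/64 + 1/64 + 2/64 = 87/64 = 1.359375.

1.359375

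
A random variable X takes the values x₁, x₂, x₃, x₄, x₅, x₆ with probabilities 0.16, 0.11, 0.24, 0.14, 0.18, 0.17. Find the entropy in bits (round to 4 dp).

2.5444 bits

H = −Σ pᵢ log₂ pᵢ.
−0.16·log₂(0.16) = 0.4230
−0.11·log₂(0.11) = 0.3503
−0.24·log₂(0.24) = 0.4941
−0.14·log₂(0.14) = 0.3971
−0.18·log₂(0.18) = 0.4453
−0.17·log₂(0.17) = 0.4346
Sum ≈ 2.5444 → 2.5444 bits.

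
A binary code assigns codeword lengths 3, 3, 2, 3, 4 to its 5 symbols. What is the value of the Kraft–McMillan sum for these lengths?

0.6875

With common denominator 2^4 = 16: Σ 2^(−ℓᵢ) = 2/16 + 2/16 + 4/16 + 2/16 + 1/16 = 11/16 = 0.6875.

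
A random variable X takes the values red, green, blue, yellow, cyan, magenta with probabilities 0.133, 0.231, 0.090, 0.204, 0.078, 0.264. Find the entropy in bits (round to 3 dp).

2.450 bits

H = −Σ pᵢ log₂ pᵢ.
−0.133·log₂(0.133) = 0.3871
−0.231·log₂(0.231) = 0.4883
−0.090·log₂(0.090) = 0.3127
−0.204·log₂(0.204) = 0.4678
−0.078·log₂(0.078) = 0.2871
−0.264·log₂(0.264) = 0.5072
Sum ≈ 2.4503 → 2.450 bits.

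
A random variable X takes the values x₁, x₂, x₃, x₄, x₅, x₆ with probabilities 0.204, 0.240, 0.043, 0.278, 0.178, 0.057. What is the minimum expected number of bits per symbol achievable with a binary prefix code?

2.378 bits/symbol

Repeatedly combine the two least-probable nodes; the expected code length is the sum of the merged weights.
merge 43/1000 + 57/1000 → 1/10
merge 1/10 + 89/500 → 139/500
merge 51/250 + 6/25 → 111/250
merge 139/500 + 139/500 → 139/250
merge 111/250 + 139/250 → 1
L = 1/10 + 139/500 + 111/250 + 139/250 + 1 = 1189/500 = 2.378 bits/symbol.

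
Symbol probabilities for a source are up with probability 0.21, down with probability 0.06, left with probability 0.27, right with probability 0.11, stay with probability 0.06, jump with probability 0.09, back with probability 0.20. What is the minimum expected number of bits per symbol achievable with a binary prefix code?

Repeatedly combine the two least-probable nodes; the expected code length is the sum of the merged weights.
merge 3/50 + 3/50 → 3/25
merge 9/100 + 11/100 → 1/5
merge 3/25 + 1/5 → 8/25
merge 1/5 + 21/100 → 41/100
merge 27/100 + 8/25 → 59/100
merge 41/100 + 59/100 → 1
L = 3/25 + 1/5 + 8/25 + 41/100 + 59/100 + 1 = 66/25 = 2.64 bits/symbol.

2.64 bits/symbol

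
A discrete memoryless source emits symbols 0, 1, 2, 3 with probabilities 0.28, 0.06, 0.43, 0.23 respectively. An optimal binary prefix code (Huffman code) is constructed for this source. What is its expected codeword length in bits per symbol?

1.86 bits/symbol

Repeatedly combine the two least-probable nodes; the expected code length is the sum of the merged weights.
merge 3/50 + 23/100 → 29/100
merge 7/25 + 29/100 → 57/100
merge 43/100 + 57/100 → 1
L = 29/100 + 57/100 + 1 = 93/50 = 1.86 bits/symbol.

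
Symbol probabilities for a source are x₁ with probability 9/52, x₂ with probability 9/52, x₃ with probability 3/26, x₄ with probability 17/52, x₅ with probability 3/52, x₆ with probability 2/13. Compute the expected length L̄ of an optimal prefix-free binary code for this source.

Repeatedly combine the two least-probable nodes; the expected code length is the sum of the merged weights.
merge 3/52 + 3/26 → 9/52
merge 2/13 + 9/52 → 17/52
merge 9/52 + 9/52 → 9/26
merge 17/52 + 17/52 → 17/26
merge 9/26 + 17/26 → 1
L = 9/52 + 17/52 + 9/26 + 17/26 + 1 = 5/2 = 2.5 bits/symbol.

2.5 bits/symbol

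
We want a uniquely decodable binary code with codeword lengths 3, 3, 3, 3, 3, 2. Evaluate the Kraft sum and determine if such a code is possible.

With common denominator 2^3 = 8: Σ 2^(−ℓᵢ) = 1/8 + 1/8 + 1/8 + 1/8 + 1/8 + 2/8 = 7/8 = 0.875.
Kraft's inequality requires Σ ≤ 1; here Σ = 0.875 ≤ 1, so such a prefix code exists.

0.875; yes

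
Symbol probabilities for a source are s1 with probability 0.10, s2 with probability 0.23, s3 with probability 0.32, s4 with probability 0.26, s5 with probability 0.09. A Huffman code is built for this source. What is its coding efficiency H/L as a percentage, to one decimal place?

98.8%

Entropy H = −Σ p log₂ p ≈ 2.1638 bits.
Huffman merges: 9/100+1/10→19/100; 19/100+23/100→21/50; 13/50+8/25→29/50; 21/50+29/50→1. L = 219/100 ≈ 2.1900.
Efficiency = H/L = 2.1638/2.1900 = 98.8%.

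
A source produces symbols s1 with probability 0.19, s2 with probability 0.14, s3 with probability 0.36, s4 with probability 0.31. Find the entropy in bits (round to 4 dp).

H = −Σ pᵢ log₂ pᵢ.
−0.19·log₂(0.19) = 0.4552
−0.14·log₂(0.14) = 0.3971
−0.36·log₂(0.36) = 0.5306
−0.31·log₂(0.31) = 0.5238
Sum ≈ 1.9067 → 1.9067 bits.

1.9067 bits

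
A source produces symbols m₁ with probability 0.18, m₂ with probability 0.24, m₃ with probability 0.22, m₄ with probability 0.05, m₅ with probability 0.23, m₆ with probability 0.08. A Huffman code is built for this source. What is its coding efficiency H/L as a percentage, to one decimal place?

Entropy H = −Σ p log₂ p ≈ 2.4153 bits.
Huffman merges: 1/20+2/25→13/100; 13/100+9/50→31/100; 11/50+23/100→9/20; 6/25+31/100→11/20; 9/20+11/20→1. L = 61/25 ≈ 2.4400.
Efficiency = H/L = 2.4153/2.4400 = 99.0%.

99.0%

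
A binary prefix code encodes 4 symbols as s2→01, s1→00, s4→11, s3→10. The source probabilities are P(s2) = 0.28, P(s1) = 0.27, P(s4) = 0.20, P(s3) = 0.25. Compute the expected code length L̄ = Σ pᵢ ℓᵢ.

2 bits/symbol

L̄ = Σ pᵢ·ℓᵢ = 0.28·2 + 0.27·2 + 0.20·2 + 0.25·2 = 2 bits/symbol.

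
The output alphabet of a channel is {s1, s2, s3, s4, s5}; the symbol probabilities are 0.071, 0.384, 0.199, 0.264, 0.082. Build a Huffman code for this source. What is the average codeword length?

2.121 bits/symbol

Repeatedly combine the two least-probable nodes; the expected code length is the sum of the merged weights.
merge 71/1000 + 41/500 → 153/1000
merge 153/1000 + 199/1000 → 44/125
merge 33/125 + 44/125 → 77/125
merge 48/125 + 77/125 → 1
L = 153/1000 + 44/125 + 77/125 + 1 = 2121/1000 = 2.121 bits/symbol.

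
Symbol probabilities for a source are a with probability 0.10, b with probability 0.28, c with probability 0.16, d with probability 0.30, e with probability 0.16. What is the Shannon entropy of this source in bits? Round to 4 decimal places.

2.2135 bits

H = −Σ pᵢ log₂ pᵢ.
−0.10·log₂(0.10) = 0.3322
−0.28·log₂(0.28) = 0.5142
−0.16·log₂(0.16) = 0.4230
−0.30·log₂(0.30) = 0.5211
−0.16·log₂(0.16) = 0.4230
Sum ≈ 2.2135 → 2.2135 bits.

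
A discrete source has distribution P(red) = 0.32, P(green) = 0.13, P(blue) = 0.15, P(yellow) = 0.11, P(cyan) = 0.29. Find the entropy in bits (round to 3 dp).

2.187 bits

H = −Σ pᵢ log₂ pᵢ.
−0.32·log₂(0.32) = 0.5260
−0.13·log₂(0.13) = 0.3826
−0.15·log₂(0.15) = 0.4105
−0.11·log₂(0.11) = 0.3503
−0.29·log₂(0.29) = 0.5179
Sum ≈ 2.1874 → 2.187 bits.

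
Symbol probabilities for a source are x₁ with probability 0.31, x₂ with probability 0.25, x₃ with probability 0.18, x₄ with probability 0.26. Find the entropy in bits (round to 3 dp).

H = −Σ pᵢ log₂ pᵢ.
−0.31·log₂(0.31) = 0.5238
−0.25·log₂(0.25) = 0.5000
−0.18·log₂(0.18) = 0.4453
−0.26·log₂(0.26) = 0.5053
Sum ≈ 1.9744 → 1.974 bits.

1.974 bits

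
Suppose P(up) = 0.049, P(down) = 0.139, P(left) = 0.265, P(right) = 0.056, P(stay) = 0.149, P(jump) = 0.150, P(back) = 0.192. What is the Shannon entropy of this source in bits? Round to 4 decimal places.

H = −Σ pᵢ log₂ pᵢ.
−0.049·log₂(0.049) = 0.2132
−0.139·log₂(0.139) = 0.3957
−0.265·log₂(0.265) = 0.5077
−0.056·log₂(0.056) = 0.2329
−0.149·log₂(0.149) = 0.4092
−0.150·log₂(0.150) = 0.4105
−0.192·log₂(0.192) = 0.4571
Sum ≈ 2.6264 → 2.6264 bits.

2.6264 bits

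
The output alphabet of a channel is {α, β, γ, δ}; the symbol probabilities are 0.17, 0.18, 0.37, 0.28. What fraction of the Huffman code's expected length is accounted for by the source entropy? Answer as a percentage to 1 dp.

Entropy H = −Σ p log₂ p ≈ 1.9248 bits.
Huffman merges: 17/100+9/50→7/20; 7/25+7/20→63/100; 37/100+63/100→1. L = 99/50 ≈ 1.9800.
Efficiency = H/L = 1.9248/1.9800 = 97.2%.

97.2%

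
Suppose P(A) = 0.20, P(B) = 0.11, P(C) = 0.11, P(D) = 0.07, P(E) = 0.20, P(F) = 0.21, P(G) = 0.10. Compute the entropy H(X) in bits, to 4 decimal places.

H = −Σ pᵢ log₂ pᵢ.
−0.20·log₂(0.20) = 0.4644
−0.11·log₂(0.11) = 0.3503
−0.11·log₂(0.11) = 0.3503
−0.07·log₂(0.07) = 0.2686
−0.20·log₂(0.20) = 0.4644
−0.21·log₂(0.21) = 0.4728
−0.10·log₂(0.10) = 0.3322
Sum ≈ 2.7029 → 2.7029 bits.

2.7029 bits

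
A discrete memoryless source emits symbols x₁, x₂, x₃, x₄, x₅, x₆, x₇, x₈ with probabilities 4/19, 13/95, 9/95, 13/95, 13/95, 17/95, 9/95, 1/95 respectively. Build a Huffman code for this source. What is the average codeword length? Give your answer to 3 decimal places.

Repeatedly combine the two least-probable nodes; the expected code length is the sum of the merged weights.
merge 1/95 + 9/95 → 2/19
merge 9/95 + 2/19 → 1/5
merge 13/95 + 13/95 → 26/95
merge 13/95 + 17/95 → 6/19
merge 1/5 + 4/19 → 39/95
merge 26/95 + 6/19 → 56/95
merge 39/95 + 56/95 → 1
L = 2/19 + 1/5 + 26/95 + 6/19 + 39/95 + 56/95 + 1 = 55/19 ≈ 2.895 bits/symbol.

2.895 bits/symbol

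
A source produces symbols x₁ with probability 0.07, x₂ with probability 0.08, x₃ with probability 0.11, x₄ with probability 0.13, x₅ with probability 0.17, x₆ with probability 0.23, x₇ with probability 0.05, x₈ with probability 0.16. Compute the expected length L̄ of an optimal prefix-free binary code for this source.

2.89 bits/symbol

Repeatedly combine the two least-probable nodes; the expected code length is the sum of the merged weights.
merge 1/20 + 7/100 → 3/25
merge 2/25 + 11/100 → 19/100
merge 3/25 + 13/100 → 1/4
merge 4/25 + 17/100 → 33/100
merge 19/100 + 23/100 → 21/50
merge 1/4 + 33/100 → 29/50
merge 21/50 + 29/50 → 1
L = 3/25 + 19/100 + 1/4 + 33/100 + 21/50 + 29/50 + 1 = 289/100 = 2.89 bits/symbol.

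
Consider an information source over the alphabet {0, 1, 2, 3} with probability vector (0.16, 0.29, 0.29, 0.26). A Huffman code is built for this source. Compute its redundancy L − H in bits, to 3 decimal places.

0.036 bits

Entropy H = −Σ p log₂ p ≈ 1.9641 bits.
Huffman merges: 4/25+13/50→21/50; 29/100+29/100→29/50; 21/50+29/50→1. L = 2 ≈ 2.0000.
L − H = 2.0000 − 1.9641 = 0.036 bits.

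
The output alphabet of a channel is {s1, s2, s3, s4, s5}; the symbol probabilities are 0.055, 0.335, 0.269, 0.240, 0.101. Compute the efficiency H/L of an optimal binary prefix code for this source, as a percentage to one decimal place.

97.2%

Entropy H = −Σ p log₂ p ≈ 2.0965 bits.
Huffman merges: 11/200+101/1000→39/250; 39/250+6/25→99/250; 269/1000+67/200→151/250; 99/250+151/250→1. L = 539/250 ≈ 2.1560.
Efficiency = H/L = 2.0965/2.1560 = 97.2%.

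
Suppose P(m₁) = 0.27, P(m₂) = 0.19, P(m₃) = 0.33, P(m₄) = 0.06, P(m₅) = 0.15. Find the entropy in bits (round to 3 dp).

2.147 bits

H = −Σ pᵢ log₂ pᵢ.
−0.27·log₂(0.27) = 0.5100
−0.19·log₂(0.19) = 0.4552
−0.33·log₂(0.33) = 0.5278
−0.06·log₂(0.06) = 0.2435
−0.15·log₂(0.15) = 0.4105
Sum ≈ 2.1471 → 2.147 bits.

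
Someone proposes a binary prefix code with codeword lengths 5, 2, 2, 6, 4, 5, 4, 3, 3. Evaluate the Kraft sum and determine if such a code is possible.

0.953125; yes

With common denominator 2^6 = 64: Σ 2^(−ℓᵢ) = 2/64 + 16/64 + 16/64 + 1/64 + 4/64 + 2/64 + 4/64 + 8/64 + 8/64 = 61/64 = 0.953125.
Kraft's inequality requires Σ ≤ 1; here Σ = 0.953125 ≤ 1, so such a prefix code exists.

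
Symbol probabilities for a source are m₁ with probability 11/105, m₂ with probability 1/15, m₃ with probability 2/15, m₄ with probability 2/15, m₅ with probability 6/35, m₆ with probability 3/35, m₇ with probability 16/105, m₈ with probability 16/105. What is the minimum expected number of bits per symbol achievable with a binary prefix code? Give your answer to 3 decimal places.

Repeatedly combine the two least-probable nodes; the expected code length is the sum of the merged weights.
merge 1/15 + 3/35 → 16/105
merge 11/105 + 2/15 → 5/21
merge 2/15 + 16/105 → 2/7
merge 16/105 + 16/105 → 32/105
merge 6/35 + 5/21 → 43/105
merge 2/7 + 32/105 → 62/105
merge 43/105 + 62/105 → 1
L = 16/105 + 5/21 + 2/7 + 32/105 + 43/105 + 62/105 + 1 = 313/105 ≈ 2.981 bits/symbol.

2.981 bits/symbol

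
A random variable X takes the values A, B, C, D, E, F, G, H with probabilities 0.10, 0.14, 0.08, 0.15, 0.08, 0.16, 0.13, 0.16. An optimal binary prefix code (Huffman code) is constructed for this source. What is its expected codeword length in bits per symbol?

3 bits/symbol

Repeatedly combine the two least-probable nodes; the expected code length is the sum of the merged weights.
merge 2/25 + 2/25 → 4/25
merge 1/10 + 13/100 → 23/100
merge 7/50 + 3/20 → 29/100
merge 4/25 + 4/25 → 8/25
merge 4/25 + 23/100 → 39/100
merge 29/100 + 8/25 → 61/100
merge 39/100 + 61/100 → 1
L = 4/25 + 23/100 + 29/100 + 8/25 + 39/100 + 61/100 + 1 = 3 bits/symbol.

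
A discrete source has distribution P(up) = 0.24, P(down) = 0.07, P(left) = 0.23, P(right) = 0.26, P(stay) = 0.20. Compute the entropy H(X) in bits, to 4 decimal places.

H = −Σ pᵢ log₂ pᵢ.
−0.24·log₂(0.24) = 0.4941
−0.07·log₂(0.07) = 0.2686
−0.23·log₂(0.23) = 0.4877
−0.26·log₂(0.26) = 0.5053
−0.20·log₂(0.20) = 0.4644
Sum ≈ 2.2200 → 2.2200 bits.

2.2200 bits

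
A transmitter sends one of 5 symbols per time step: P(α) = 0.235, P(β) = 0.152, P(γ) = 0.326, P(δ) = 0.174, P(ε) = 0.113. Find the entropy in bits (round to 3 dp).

2.226 bits

H = −Σ pᵢ log₂ pᵢ.
−0.235·log₂(0.235) = 0.4910
−0.152·log₂(0.152) = 0.4131
−0.326·log₂(0.326) = 0.5272
−0.174·log₂(0.174) = 0.4390
−0.113·log₂(0.113) = 0.3555
Sum ≈ 2.2257 → 2.226 bits.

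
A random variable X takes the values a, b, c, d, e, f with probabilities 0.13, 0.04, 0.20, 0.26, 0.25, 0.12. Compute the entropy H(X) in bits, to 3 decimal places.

H = −Σ pᵢ log₂ pᵢ.
−0.13·log₂(0.13) = 0.3826
−0.04·log₂(0.04) = 0.1858
−0.20·log₂(0.20) = 0.4644
−0.26·log₂(0.26) = 0.5053
−0.25·log₂(0.25) = 0.5000
−0.12·log₂(0.12) = 0.3671
Sum ≈ 2.4051 → 2.405 bits.

2.405 bits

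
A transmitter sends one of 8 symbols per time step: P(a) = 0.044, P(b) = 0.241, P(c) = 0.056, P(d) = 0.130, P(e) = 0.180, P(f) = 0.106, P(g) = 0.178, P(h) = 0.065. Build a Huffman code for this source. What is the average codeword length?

2.844 bits/symbol

Repeatedly combine the two least-probable nodes; the expected code length is the sum of the merged weights.
merge 11/250 + 7/125 → 1/10
merge 13/200 + 1/10 → 33/200
merge 53/500 + 13/100 → 59/250
merge 33/200 + 89/500 → 343/1000
merge 9/50 + 59/250 → 52/125
merge 241/1000 + 343/1000 → 73/125
merge 52/125 + 73/125 → 1
L = 1/10 + 33/200 + 59/250 + 343/1000 + 52/125 + 73/125 + 1 = 711/250 = 2.844 bits/symbol.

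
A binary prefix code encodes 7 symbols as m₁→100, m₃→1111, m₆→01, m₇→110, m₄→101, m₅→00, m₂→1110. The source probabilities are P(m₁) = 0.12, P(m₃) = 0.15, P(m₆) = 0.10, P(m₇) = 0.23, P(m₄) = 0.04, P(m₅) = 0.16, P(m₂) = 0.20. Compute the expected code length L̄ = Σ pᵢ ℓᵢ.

3.09 bits/symbol

L̄ = Σ pᵢ·ℓᵢ = 0.12·3 + 0.15·4 + 0.10·2 + 0.23·3 + 0.04·3 + 0.16·2 + 0.20·4 = 3.09 bits/symbol.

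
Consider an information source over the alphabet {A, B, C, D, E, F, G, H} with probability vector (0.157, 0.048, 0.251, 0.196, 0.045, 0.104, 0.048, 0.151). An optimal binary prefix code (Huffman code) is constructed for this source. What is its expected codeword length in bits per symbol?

2.787 bits/symbol

Repeatedly combine the two least-probable nodes; the expected code length is the sum of the merged weights.
merge 9/200 + 6/125 → 93/1000
merge 6/125 + 93/1000 → 141/1000
merge 13/125 + 141/1000 → 49/200
merge 151/1000 + 157/1000 → 77/250
merge 49/250 + 49/200 → 441/1000
merge 251/1000 + 77/250 → 559/1000
merge 441/1000 + 559/1000 → 1
L = 93/1000 + 141/1000 + 49/200 + 77/250 + 441/1000 + 559/1000 + 1 = 2787/1000 = 2.787 bits/symbol.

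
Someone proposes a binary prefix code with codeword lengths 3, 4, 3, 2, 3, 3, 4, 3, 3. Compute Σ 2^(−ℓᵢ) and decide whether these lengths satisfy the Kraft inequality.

1.125; no

With common denominator 2^4 = 16: Σ 2^(−ℓᵢ) = 2/16 + 1/16 + 2/16 + 4/16 + 2/16 + 2/16 + 1/16 + 2/16 + 2/16 = 18/16 = 1.125.
Kraft's inequality requires Σ ≤ 1; here Σ = 1.125 > 1, so no such prefix code exists.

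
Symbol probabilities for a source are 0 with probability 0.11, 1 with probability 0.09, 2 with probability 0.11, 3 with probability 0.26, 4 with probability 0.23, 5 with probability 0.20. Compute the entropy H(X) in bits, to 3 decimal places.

H = −Σ pᵢ log₂ pᵢ.
−0.11·log₂(0.11) = 0.3503
−0.09·log₂(0.09) = 0.3127
−0.11·log₂(0.11) = 0.3503
−0.26·log₂(0.26) = 0.5053
−0.23·log₂(0.23) = 0.4877
−0.20·log₂(0.20) = 0.4644
Sum ≈ 2.4706 → 2.471 bits.

2.471 bits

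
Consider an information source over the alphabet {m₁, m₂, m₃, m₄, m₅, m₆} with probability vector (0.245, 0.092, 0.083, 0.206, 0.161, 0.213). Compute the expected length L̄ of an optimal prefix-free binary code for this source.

2.511 bits/symbol

Repeatedly combine the two least-probable nodes; the expected code length is the sum of the merged weights.
merge 83/1000 + 23/250 → 7/40
merge 161/1000 + 7/40 → 42/125
merge 103/500 + 213/1000 → 419/1000
merge 49/200 + 42/125 → 581/1000
merge 419/1000 + 581/1000 → 1
L = 7/40 + 42/125 + 419/1000 + 581/1000 + 1 = 2511/1000 = 2.511 bits/symbol.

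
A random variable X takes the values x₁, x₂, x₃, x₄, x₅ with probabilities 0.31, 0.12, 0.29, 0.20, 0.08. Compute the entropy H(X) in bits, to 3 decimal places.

H = −Σ pᵢ log₂ pᵢ.
−0.31·log₂(0.31) = 0.5238
−0.12·log₂(0.12) = 0.3671
−0.29·log₂(0.29) = 0.5179
−0.20·log₂(0.20) = 0.4644
−0.08·log₂(0.08) = 0.2915
Sum ≈ 2.1647 → 2.165 bits.

2.165 bits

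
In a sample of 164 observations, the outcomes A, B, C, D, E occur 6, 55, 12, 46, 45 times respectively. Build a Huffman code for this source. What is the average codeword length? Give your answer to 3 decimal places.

Probabilities are the counts divided by 164.
Repeatedly combine the two least-probable nodes; the expected code length is the sum of the merged weights.
merge 3/82 + 3/41 → 9/82
merge 9/82 + 45/164 → 63/164
merge 23/82 + 55/164 → 101/164
merge 63/164 + 101/164 → 1
L = 9/82 + 63/164 + 101/164 + 1 = 173/82 ≈ 2.110 bits/symbol.

2.110 bits/symbol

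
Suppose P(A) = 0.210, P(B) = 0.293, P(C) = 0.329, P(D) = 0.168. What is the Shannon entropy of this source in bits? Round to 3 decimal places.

1.952 bits

H = −Σ pᵢ log₂ pᵢ.
−0.210·log₂(0.210) = 0.4728
−0.293·log₂(0.293) = 0.5189
−0.329·log₂(0.329) = 0.5277
−0.168·log₂(0.168) = 0.4323
Sum ≈ 1.9517 → 1.952 bits.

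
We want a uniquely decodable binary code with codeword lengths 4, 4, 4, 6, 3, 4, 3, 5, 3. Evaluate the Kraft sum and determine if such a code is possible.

With common denominator 2^6 = 64: Σ 2^(−ℓᵢ) = 4/64 + 4/64 + 4/64 + 1/64 + 8/64 + 4/64 + 8/64 + 2/64 + 8/64 = 43/64 = 0.671875.
Kraft's inequality requires Σ ≤ 1; here Σ = 0.671875 ≤ 1, so such a prefix code exists.

0.671875; yes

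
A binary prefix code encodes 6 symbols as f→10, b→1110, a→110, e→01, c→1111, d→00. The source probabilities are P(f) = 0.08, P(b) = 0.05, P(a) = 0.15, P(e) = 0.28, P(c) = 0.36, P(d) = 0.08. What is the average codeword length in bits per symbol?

L̄ = Σ pᵢ·ℓᵢ = 0.08·2 + 0.05·4 + 0.15·3 + 0.28·2 + 0.36·4 + 0.08·2 = 2.97 bits/symbol.

2.97 bits/symbol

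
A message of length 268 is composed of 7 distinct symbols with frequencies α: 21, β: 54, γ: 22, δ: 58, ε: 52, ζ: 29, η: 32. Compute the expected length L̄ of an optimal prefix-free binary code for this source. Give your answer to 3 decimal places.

Probabilities are the counts divided by 268.
Repeatedly combine the two least-probable nodes; the expected code length is the sum of the merged weights.
merge 21/268 + 11/134 → 43/268
merge 29/268 + 8/67 → 61/268
merge 43/268 + 13/67 → 95/268
merge 27/134 + 29/134 → 28/67
merge 61/268 + 95/268 → 39/67
merge 28/67 + 39/67 → 1
L = 43/268 + 61/268 + 95/268 + 28/67 + 39/67 + 1 = 735/268 ≈ 2.743 bits/symbol.

2.743 bits/symbol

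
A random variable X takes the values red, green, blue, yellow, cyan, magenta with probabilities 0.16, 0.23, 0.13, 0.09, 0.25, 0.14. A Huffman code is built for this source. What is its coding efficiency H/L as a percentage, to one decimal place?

99.3%

Entropy H = −Σ p log₂ p ≈ 2.5031 bits.
Huffman merges: 9/100+13/100→11/50; 7/50+4/25→3/10; 11/50+23/100→9/20; 1/4+3/10→11/20; 9/20+11/20→1. L = 63/25 ≈ 2.5200.
Efficiency = H/L = 2.5031/2.5200 = 99.3%.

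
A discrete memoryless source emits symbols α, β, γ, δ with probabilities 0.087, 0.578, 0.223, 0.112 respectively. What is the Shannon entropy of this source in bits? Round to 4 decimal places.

H = −Σ pᵢ log₂ pᵢ.
−0.087·log₂(0.087) = 0.3065
−0.578·log₂(0.578) = 0.4571
−0.223·log₂(0.223) = 0.4828
−0.112·log₂(0.112) = 0.3537
Sum ≈ 1.6001 → 1.6001 bits.

1.6001 bits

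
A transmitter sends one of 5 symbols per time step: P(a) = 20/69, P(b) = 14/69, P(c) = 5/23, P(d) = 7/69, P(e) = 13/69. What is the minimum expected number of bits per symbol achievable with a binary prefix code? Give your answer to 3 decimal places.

2.290 bits/symbol

Repeatedly combine the two least-probable nodes; the expected code length is the sum of the merged weights.
merge 7/69 + 13/69 → 20/69
merge 14/69 + 5/23 → 29/69
merge 20/69 + 20/69 → 40/69
merge 29/69 + 40/69 → 1
L = 20/69 + 29/69 + 40/69 + 1 = 158/69 ≈ 2.290 bits/symbol.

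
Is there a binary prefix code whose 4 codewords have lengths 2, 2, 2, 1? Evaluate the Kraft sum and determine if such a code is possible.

With common denominator 2^2 = 4: Σ 2^(−ℓᵢ) = 1/4 + 1/4 + 1/4 + 2/4 = 5/4 = 1.25.
Kraft's inequality requires Σ ≤ 1; here Σ = 1.25 > 1, so no such prefix code exists.

1.25; no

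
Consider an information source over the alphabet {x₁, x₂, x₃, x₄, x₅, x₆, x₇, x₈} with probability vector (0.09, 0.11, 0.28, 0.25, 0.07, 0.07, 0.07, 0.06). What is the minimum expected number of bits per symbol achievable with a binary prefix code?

2.74 bits/symbol

Repeatedly combine the two least-probable nodes; the expected code length is the sum of the merged weights.
merge 3/50 + 7/100 → 13/100
merge 7/100 + 7/100 → 7/50
merge 9/100 + 11/100 → 1/5
merge 13/100 + 7/50 → 27/100
merge 1/5 + 1/4 → 9/20
merge 27/100 + 7/25 → 11/20
merge 9/20 + 11/20 → 1
L = 13/100 + 7/50 + 1/5 + 27/100 + 9/20 + 11/20 + 1 = 137/50 = 2.74 bits/symbol.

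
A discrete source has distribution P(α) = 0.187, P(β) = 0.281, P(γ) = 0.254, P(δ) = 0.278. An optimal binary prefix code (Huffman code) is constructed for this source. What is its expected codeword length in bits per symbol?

Repeatedly combine the two least-probable nodes; the expected code length is the sum of the merged weights.
merge 187/1000 + 127/500 → 441/1000
merge 139/500 + 281/1000 → 559/1000
merge 441/1000 + 559/1000 → 1
L = 441/1000 + 559/1000 + 1 = 2 bits/symbol.

2 bits/symbol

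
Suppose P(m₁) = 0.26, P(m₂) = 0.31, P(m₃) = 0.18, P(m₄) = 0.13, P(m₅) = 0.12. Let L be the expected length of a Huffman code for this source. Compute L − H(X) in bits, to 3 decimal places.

0.026 bits

Entropy H = −Σ p log₂ p ≈ 2.2241 bits.
Huffman merges: 3/25+13/100→1/4; 9/50+1/4→43/100; 13/50+31/100→57/100; 43/100+57/100→1. L = 9/4 ≈ 2.2500.
L − H = 2.2500 − 2.2241 = 0.026 bits.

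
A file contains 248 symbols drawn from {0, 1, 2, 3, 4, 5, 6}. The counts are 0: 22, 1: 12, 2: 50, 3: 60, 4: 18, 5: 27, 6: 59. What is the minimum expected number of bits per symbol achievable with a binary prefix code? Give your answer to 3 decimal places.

Probabilities are the counts divided by 248.
Repeatedly combine the two least-probable nodes; the expected code length is the sum of the merged weights.
merge 3/62 + 9/124 → 15/124
merge 11/124 + 27/248 → 49/248
merge 15/124 + 49/248 → 79/248
merge 25/124 + 59/248 → 109/248
merge 15/62 + 79/248 → 139/248
merge 109/248 + 139/248 → 1
L = 15/124 + 49/248 + 79/248 + 109/248 + 139/248 + 1 = 327/124 ≈ 2.637 bits/symbol.

2.637 bits/symbol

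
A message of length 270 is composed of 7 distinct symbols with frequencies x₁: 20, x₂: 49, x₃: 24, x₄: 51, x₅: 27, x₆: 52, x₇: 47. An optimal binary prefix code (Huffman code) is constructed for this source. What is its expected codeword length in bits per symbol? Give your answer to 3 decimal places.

Probabilities are the counts divided by 270.
Repeatedly combine the two least-probable nodes; the expected code length is the sum of the merged weights.
merge 2/27 + 4/45 → 22/135
merge 1/10 + 22/135 → 71/270
merge 47/270 + 49/270 → 16/45
merge 17/90 + 26/135 → 103/270
merge 71/270 + 16/45 → 167/270
merge 103/270 + 167/270 → 1
L = 22/135 + 71/270 + 16/45 + 103/270 + 167/270 + 1 = 751/270 ≈ 2.781 bits/symbol.

2.781 bits/symbol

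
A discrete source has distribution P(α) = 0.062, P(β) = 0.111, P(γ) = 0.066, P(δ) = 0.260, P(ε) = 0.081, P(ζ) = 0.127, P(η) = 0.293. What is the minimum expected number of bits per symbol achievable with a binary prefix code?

2.575 bits/symbol

Repeatedly combine the two least-probable nodes; the expected code length is the sum of the merged weights.
merge 31/500 + 33/500 → 16/125
merge 81/1000 + 111/1000 → 24/125
merge 127/1000 + 16/125 → 51/200
merge 24/125 + 51/200 → 447/1000
merge 13/50 + 293/1000 → 553/1000
merge 447/1000 + 553/1000 → 1
L = 16/125 + 24/125 + 51/200 + 447/1000 + 553/1000 + 1 = 103/40 = 2.575 bits/symbol.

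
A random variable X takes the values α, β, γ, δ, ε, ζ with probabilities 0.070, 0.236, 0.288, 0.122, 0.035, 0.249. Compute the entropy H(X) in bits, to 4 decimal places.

2.3164 bits

H = −Σ pᵢ log₂ pᵢ.
−0.070·log₂(0.070) = 0.2686
−0.236·log₂(0.236) = 0.4916
−0.288·log₂(0.288) = 0.5172
−0.122·log₂(0.122) = 0.3703
−0.035·log₂(0.035) = 0.1693
−0.249·log₂(0.249) = 0.4994
Sum ≈ 2.3164 → 2.3164 bits.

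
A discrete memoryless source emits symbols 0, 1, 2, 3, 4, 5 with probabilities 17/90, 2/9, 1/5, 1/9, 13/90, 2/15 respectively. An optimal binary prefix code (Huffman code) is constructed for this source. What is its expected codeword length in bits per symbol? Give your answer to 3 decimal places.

2.578 bits/symbol

Repeatedly combine the two least-probable nodes; the expected code length is the sum of the merged weights.
merge 1/9 + 2/15 → 11/45
merge 13/90 + 17/90 → 1/3
merge 1/5 + 2/9 → 19/45
merge 11/45 + 1/3 → 26/45
merge 19/45 + 26/45 → 1
L = 11/45 + 1/3 + 19/45 + 26/45 + 1 = 116/45 ≈ 2.578 bits/symbol.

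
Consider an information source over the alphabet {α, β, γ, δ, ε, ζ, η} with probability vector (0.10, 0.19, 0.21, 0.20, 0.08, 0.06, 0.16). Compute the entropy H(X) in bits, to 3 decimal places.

H = −Σ pᵢ log₂ pᵢ.
−0.10·log₂(0.10) = 0.3322
−0.19·log₂(0.19) = 0.4552
−0.21·log₂(0.21) = 0.4728
−0.20·log₂(0.20) = 0.4644
−0.08·log₂(0.08) = 0.2915
−0.06·log₂(0.06) = 0.2435
−0.16·log₂(0.16) = 0.4230
Sum ≈ 2.6827 → 2.683 bits.

2.683 bits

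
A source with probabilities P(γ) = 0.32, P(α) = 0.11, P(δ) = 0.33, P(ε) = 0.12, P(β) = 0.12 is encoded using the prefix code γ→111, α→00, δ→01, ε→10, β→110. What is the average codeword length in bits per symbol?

2.44 bits/symbol

L̄ = Σ pᵢ·ℓᵢ = 0.32·3 + 0.11·2 + 0.33·2 + 0.12·2 + 0.12·3 = 2.44 bits/symbol.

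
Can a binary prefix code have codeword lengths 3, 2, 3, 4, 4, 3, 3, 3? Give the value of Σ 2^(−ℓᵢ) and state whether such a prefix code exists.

1; yes

With common denominator 2^4 = 16: Σ 2^(−ℓᵢ) = 2/16 + 4/16 + 2/16 + 1/16 + 1/16 + 2/16 + 2/16 + 2/16 = 16/16 = 1.
Kraft's inequality requires Σ ≤ 1; here Σ = 1 ≤ 1, so such a prefix code exists.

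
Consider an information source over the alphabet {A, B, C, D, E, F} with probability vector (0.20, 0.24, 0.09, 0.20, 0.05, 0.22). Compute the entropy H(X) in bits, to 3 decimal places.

H = −Σ pᵢ log₂ pᵢ.
−0.20·log₂(0.20) = 0.4644
−0.24·log₂(0.24) = 0.4941
−0.09·log₂(0.09) = 0.3127
−0.20·log₂(0.20) = 0.4644
−0.05·log₂(0.05) = 0.2161
−0.22·log₂(0.22) = 0.4806
Sum ≈ 2.4322 → 2.432 bits.

2.432 bits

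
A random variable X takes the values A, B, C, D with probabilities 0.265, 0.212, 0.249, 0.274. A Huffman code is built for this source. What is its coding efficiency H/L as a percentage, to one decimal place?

Entropy H = −Σ p log₂ p ≈ 1.9934 bits.
Huffman merges: 53/250+249/1000→461/1000; 53/200+137/500→539/1000; 461/1000+539/1000→1. L = 2 ≈ 2.0000.
Efficiency = H/L = 1.9934/2.0000 = 99.7%.

99.7%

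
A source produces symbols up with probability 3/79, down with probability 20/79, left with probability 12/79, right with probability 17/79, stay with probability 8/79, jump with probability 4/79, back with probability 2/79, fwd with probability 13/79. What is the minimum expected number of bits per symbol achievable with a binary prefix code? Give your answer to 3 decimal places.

2.709 bits/symbol

Repeatedly combine the two least-probable nodes; the expected code length is the sum of the merged weights.
merge 2/79 + 3/79 → 5/79
merge 4/79 + 5/79 → 9/79
merge 8/79 + 9/79 → 17/79
merge 12/79 + 13/79 → 25/79
merge 17/79 + 17/79 → 34/79
merge 20/79 + 25/79 → 45/79
merge 34/79 + 45/79 → 1
L = 5/79 + 9/79 + 17/79 + 25/79 + 34/79 + 45/79 + 1 = 214/79 ≈ 2.709 bits/symbol.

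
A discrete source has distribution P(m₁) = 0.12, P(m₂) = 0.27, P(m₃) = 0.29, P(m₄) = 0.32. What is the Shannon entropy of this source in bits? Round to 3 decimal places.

1.921 bits

H = −Σ pᵢ log₂ pᵢ.
−0.12·log₂(0.12) = 0.3671
−0.27·log₂(0.27) = 0.5100
−0.29·log₂(0.29) = 0.5179
−0.32·log₂(0.32) = 0.5260
Sum ≈ 1.9210 → 1.921 bits.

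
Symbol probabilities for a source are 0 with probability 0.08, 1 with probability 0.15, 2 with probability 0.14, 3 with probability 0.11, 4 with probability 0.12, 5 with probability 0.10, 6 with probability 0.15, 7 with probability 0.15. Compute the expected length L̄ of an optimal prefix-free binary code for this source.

Repeatedly combine the two least-probable nodes; the expected code length is the sum of the merged weights.
merge 2/25 + 1/10 → 9/50
merge 11/100 + 3/25 → 23/100
merge 7/50 + 3/20 → 29/100
merge 3/20 + 3/20 → 3/10
merge 9/50 + 23/100 → 41/100
merge 29/100 + 3/10 → 59/100
merge 41/100 + 59/100 → 1
L = 9/50 + 23/100 + 29/100 + 3/10 + 41/100 + 59/100 + 1 = 3 bits/symbol.

3 bits/symbol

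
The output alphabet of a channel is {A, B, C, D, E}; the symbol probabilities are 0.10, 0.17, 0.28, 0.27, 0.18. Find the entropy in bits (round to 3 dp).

H = −Σ pᵢ log₂ pᵢ.
−0.10·log₂(0.10) = 0.3322
−0.17·log₂(0.17) = 0.4346
−0.28·log₂(0.28) = 0.5142
−0.27·log₂(0.27) = 0.5100
−0.18·log₂(0.18) = 0.4453
Sum ≈ 2.2363 → 2.236 bits.

2.236 bits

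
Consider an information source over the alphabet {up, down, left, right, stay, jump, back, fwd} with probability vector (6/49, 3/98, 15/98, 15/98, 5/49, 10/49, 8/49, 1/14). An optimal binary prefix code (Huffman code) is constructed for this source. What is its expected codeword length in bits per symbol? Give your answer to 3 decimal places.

Repeatedly combine the two least-probable nodes; the expected code length is the sum of the merged weights.
merge 3/98 + 1/14 → 5/49
merge 5/49 + 5/49 → 10/49
merge 6/49 + 15/98 → 27/98
merge 15/98 + 8/49 → 31/98
merge 10/49 + 10/49 → 20/49
merge 27/98 + 31/98 → 29/49
merge 20/49 + 29/49 → 1
L = 5/49 + 10/49 + 27/98 + 31/98 + 20/49 + 29/49 + 1 = 142/49 ≈ 2.898 bits/symbol.

2.898 bits/symbol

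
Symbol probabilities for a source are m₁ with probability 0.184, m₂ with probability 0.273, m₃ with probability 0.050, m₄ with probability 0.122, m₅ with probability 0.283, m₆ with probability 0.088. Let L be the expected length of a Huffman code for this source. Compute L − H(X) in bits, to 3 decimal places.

0.027 bits

Entropy H = −Σ p log₂ p ≈ 2.3710 bits.
Huffman merges: 1/20+11/125→69/500; 61/500+69/500→13/50; 23/125+13/50→111/250; 273/1000+283/1000→139/250; 111/250+139/250→1. L = 1199/500 ≈ 2.3980.
L − H = 2.3980 − 2.3710 = 0.027 bits.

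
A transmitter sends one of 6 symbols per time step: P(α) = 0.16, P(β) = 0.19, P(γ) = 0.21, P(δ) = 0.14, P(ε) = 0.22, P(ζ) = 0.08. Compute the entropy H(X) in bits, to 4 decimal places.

H = −Σ pᵢ log₂ pᵢ.
−0.16·log₂(0.16) = 0.4230
−0.19·log₂(0.19) = 0.4552
−0.21·log₂(0.21) = 0.4728
−0.14·log₂(0.14) = 0.3971
−0.22·log₂(0.22) = 0.4806
−0.08·log₂(0.08) = 0.2915
Sum ≈ 2.5203 → 2.5203 bits.

2.5203 bits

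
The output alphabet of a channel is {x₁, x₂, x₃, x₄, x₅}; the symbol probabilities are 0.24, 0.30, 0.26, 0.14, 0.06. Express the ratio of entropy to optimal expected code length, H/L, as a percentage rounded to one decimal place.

98.2%

Entropy H = −Σ p log₂ p ≈ 2.1612 bits.
Huffman merges: 3/50+7/50→1/5; 1/5+6/25→11/25; 13/50+3/10→14/25; 11/25+14/25→1. L = 11/5 ≈ 2.2000.
Efficiency = H/L = 2.1612/2.2000 = 98.2%.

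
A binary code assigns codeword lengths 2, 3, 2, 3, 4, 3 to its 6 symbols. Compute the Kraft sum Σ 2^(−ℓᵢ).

0.9375

With common denominator 2^4 = 16: Σ 2^(−ℓᵢ) = 4/16 + 2/16 + 4/16 + 2/16 + 1/16 + 2/16 = 15/16 = 0.9375.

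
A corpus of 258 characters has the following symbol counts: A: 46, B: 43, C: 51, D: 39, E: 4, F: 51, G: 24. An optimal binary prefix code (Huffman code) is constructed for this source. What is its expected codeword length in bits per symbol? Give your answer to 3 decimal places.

2.713 bits/symbol

Probabilities are the counts divided by 258.
Repeatedly combine the two least-probable nodes; the expected code length is the sum of the merged weights.
merge 2/129 + 4/43 → 14/129
merge 14/129 + 13/86 → 67/258
merge 1/6 + 23/129 → 89/258
merge 17/86 + 17/86 → 17/43
merge 67/258 + 89/258 → 26/43
merge 17/43 + 26/43 → 1
L = 14/129 + 67/258 + 89/258 + 17/43 + 26/43 + 1 = 350/129 ≈ 2.713 bits/symbol.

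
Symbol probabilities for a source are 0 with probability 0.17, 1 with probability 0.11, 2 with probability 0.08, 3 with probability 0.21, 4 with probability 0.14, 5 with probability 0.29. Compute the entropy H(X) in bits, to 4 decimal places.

2.4642 bits

H = −Σ pᵢ log₂ pᵢ.
−0.17·log₂(0.17) = 0.4346
−0.11·log₂(0.11) = 0.3503
−0.08·log₂(0.08) = 0.2915
−0.21·log₂(0.21) = 0.4728
−0.14·log₂(0.14) = 0.3971
−0.29·log₂(0.29) = 0.5179
Sum ≈ 2.4642 → 2.4642 bits.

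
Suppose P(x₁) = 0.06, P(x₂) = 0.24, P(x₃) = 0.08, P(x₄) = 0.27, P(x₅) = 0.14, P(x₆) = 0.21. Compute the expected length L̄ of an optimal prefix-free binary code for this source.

Repeatedly combine the two least-probable nodes; the expected code length is the sum of the merged weights.
merge 3/50 + 2/25 → 7/50
merge 7/50 + 7/50 → 7/25
merge 21/100 + 6/25 → 9/20
merge 27/100 + 7/25 → 11/20
merge 9/20 + 11/20 → 1
L = 7/50 + 7/25 + 9/20 + 11/20 + 1 = 121/50 = 2.42 bits/symbol.

2.42 bits/symbol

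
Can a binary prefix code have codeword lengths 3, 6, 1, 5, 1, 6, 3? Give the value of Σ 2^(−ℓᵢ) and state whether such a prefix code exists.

With common denominator 2^6 = 64: Σ 2^(−ℓᵢ) = 8/64 + 1/64 + 32/64 + 2/64 + 32/64 + 1/64 + 8/64 = 84/64 = 1.3125.
Kraft's inequality requires Σ ≤ 1; here Σ = 1.3125 > 1, so no such prefix code exists.

1.3125; no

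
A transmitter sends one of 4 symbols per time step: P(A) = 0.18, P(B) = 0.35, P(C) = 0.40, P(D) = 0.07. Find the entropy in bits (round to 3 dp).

1.773 bits

H = −Σ pᵢ log₂ pᵢ.
−0.18·log₂(0.18) = 0.4453
−0.35·log₂(0.35) = 0.5301
−0.40·log₂(0.40) = 0.5288
−0.07·log₂(0.07) = 0.2686
Sum ≈ 1.7727 → 1.773 bits.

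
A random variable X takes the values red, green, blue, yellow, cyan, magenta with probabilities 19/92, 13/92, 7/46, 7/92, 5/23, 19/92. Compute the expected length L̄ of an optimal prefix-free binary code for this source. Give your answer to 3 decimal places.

2.576 bits/symbol

Repeatedly combine the two least-probable nodes; the expected code length is the sum of the merged weights.
merge 7/92 + 13/92 → 5/23
merge 7/46 + 19/92 → 33/92
merge 19/92 + 5/23 → 39/92
merge 5/23 + 33/92 → 53/92
merge 39/92 + 53/92 → 1
L = 5/23 + 33/92 + 39/92 + 53/92 + 1 = 237/92 ≈ 2.576 bits/symbol.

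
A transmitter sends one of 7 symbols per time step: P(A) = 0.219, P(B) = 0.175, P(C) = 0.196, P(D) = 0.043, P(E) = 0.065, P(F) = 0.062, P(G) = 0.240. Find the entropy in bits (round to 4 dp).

H = −Σ pᵢ log₂ pᵢ.
−0.219·log₂(0.219) = 0.4798
−0.175·log₂(0.175) = 0.4401
−0.196·log₂(0.196) = 0.4608
−0.043·log₂(0.043) = 0.1952
−0.065·log₂(0.065) = 0.2563
−0.062·log₂(0.062) = 0.2487
−0.240·log₂(0.240) = 0.4941
Sum ≈ 2.5751 → 2.5751 bits.

2.5751 bits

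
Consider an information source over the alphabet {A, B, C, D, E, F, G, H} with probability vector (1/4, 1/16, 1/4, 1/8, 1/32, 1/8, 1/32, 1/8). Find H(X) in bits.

2.6875 bits

Each probability is a power of 1/2, so log₂(1/p) is an integer.
H = Σ p·log₂(1/p) = 1/4·2 + 1/16·4 + 1/4·2 + 1/8·3 + 1/32·5 + 1/8·3 + 1/32·5 + 1/8·3 = 2.6875 bits.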